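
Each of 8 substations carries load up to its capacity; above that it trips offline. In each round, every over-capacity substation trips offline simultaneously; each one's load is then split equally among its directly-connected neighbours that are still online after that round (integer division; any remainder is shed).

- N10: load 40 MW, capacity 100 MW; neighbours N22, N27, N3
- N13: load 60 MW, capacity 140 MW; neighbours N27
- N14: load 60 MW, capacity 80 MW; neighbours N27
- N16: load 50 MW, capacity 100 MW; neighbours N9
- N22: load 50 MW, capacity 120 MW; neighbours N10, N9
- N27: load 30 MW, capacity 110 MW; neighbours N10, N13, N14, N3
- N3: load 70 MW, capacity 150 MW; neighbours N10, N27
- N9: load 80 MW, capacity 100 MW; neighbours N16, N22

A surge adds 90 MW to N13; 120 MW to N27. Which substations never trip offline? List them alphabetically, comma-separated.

Round 1 — N13 at 150 > 140; N27 at 150 > 110. N13, N27 trip offline.
  N13 sheds 150 MW: no online neighbours, lost.
  N27 sheds 150 MW to N10, N14, N3: 50 each.
    N10: 40+50 = 90 ≤ 100
    N14: 60+50 = 110 > 80
    N3: 70+50 = 120 ≤ 150
Round 2 — N14 trips offline.
  N14 sheds 110 MW: no online neighbours, lost.
No further trips.

N10, N16, N22, N3, N9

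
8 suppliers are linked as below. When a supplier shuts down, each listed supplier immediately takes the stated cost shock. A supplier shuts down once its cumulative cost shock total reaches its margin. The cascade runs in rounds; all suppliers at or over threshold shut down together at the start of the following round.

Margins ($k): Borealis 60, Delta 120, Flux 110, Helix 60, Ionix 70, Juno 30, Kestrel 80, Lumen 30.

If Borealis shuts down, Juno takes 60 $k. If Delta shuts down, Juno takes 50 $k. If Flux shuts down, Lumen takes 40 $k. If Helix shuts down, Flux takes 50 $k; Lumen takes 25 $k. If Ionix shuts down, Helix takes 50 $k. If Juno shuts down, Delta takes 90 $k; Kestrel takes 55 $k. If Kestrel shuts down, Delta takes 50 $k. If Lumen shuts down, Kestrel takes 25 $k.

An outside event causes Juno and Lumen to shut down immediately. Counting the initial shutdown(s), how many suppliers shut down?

4

Round 1 — Juno, Lumen shut down (initial).
  Delta: +90 → 90 < 120
  Kestrel: +55+25 → 80 ≥ 80
Round 2 — Kestrel shuts down.
  Delta: +50 → 140 ≥ 120
Round 3 — Delta shuts down.
No further shutdowns.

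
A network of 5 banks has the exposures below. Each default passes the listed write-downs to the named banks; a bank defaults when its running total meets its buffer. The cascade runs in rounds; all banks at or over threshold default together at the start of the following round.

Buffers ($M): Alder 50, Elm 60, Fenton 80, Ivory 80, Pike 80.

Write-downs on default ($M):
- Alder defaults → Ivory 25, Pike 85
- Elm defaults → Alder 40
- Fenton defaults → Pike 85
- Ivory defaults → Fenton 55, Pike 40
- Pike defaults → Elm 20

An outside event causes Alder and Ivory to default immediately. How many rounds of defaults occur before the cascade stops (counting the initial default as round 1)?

Round 1 — Alder, Ivory default (initial).
  Fenton: +55 → 55 < 80
  Pike: +85+40 → 125 ≥ 80
Round 2 — Pike defaults.
  Elm: +20 → 20 < 60
No further defaults.

2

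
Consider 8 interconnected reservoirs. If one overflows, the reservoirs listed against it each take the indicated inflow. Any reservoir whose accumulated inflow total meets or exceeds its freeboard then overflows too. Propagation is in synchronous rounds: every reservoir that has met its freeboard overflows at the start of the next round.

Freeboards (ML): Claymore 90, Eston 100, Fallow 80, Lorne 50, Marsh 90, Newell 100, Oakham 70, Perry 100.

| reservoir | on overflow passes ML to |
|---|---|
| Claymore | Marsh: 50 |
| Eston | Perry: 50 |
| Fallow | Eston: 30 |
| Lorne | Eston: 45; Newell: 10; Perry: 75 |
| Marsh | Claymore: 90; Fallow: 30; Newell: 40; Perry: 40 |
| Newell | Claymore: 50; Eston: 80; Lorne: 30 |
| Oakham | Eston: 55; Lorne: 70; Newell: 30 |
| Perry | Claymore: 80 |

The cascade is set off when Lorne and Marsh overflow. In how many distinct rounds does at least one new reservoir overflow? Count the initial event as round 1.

Round 1 — Lorne, Marsh overflow (initial).
  Claymore: +90 → 90 ≥ 90
  Eston: +45 → 45 < 100
  Fallow: +30 → 30 < 80
  Newell: +10+40 → 50 < 100
  Perry: +75+40 → 115 ≥ 100
Round 2 — Claymore, Perry overflow.
No further overflows.

2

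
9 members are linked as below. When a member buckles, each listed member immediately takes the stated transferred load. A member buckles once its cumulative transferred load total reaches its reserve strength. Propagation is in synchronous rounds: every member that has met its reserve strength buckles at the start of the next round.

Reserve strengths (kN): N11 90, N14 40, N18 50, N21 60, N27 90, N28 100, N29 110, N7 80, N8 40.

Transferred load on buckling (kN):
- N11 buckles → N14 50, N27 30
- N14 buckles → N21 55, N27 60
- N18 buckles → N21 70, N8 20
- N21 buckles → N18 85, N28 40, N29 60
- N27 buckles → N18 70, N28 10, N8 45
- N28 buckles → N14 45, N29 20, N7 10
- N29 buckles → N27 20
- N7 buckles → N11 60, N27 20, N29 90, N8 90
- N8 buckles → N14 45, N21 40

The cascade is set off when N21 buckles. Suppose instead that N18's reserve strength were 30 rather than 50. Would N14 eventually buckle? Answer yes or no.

With N18's reserve strength at 30:
Round 1 — N21 buckles (initial).
  N18: +85 → 85 ≥ 30
  N28: +40 → 40 < 100
  N29: +60 → 60 < 110
Round 2 — N18 buckles.
  N8: +20 → 20 < 40
No further bucklings.

no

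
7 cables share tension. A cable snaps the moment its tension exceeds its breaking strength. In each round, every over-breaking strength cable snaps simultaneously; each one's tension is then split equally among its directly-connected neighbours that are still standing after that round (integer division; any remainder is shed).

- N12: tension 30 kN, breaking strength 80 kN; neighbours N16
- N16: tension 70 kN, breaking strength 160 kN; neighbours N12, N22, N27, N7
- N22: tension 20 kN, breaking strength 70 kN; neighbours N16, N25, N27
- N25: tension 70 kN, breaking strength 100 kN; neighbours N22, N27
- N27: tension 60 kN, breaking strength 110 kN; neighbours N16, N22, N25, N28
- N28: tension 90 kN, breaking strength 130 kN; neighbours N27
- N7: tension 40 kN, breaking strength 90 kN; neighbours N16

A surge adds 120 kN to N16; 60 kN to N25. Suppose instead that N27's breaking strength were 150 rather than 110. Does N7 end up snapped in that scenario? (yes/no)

With N27's breaking strength at 150:
Round 1 — N16 at 190 > 160; N25 at 130 > 100. N16, N25 snap.
  N16 sheds 190 kN to N12, N22, N27, N7: 47 each (2 lost).
    N12: 30+47 = 77 ≤ 80
    N22: 20+47 = 67 ≤ 70
    N27: 60+47 = 107 ≤ 150
    N7: 40+47 = 87 ≤ 90
  N25 sheds 130 kN to N22, N27: 65 each.
    N22: 67+65 = 132 > 70
    N27: 107+65 = 172 > 150
Round 2 — N22, N27 snap.
  N22 sheds 132 kN: no online neighbours, lost.
  N27 sheds 172 kN to N28: 172 each.
    N28: 90+172 = 262 > 130
Round 3 — N28 snaps.
  N28 sheds 262 kN: no online neighbours, lost.
No further breaks.

no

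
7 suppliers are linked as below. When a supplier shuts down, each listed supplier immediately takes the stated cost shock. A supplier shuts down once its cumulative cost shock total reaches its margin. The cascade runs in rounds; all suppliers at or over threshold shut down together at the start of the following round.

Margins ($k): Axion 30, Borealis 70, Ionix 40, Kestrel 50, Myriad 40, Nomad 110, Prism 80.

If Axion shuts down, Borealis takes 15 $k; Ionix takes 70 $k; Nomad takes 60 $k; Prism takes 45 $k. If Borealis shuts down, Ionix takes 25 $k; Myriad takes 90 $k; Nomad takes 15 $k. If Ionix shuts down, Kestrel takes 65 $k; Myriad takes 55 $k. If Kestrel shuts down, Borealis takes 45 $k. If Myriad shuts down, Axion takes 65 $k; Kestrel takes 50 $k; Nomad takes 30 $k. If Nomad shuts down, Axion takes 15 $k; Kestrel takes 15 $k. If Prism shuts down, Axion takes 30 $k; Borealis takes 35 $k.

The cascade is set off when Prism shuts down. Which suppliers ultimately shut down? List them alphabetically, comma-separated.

Round 1 — Prism shuts down (initial).
  Axion: +30 → 30 ≥ 30
  Borealis: +35 → 35 < 70
Round 2 — Axion shuts down.
  Borealis: +15 → 50 < 70
  Ionix: +70 → 70 ≥ 40
  Nomad: +60 → 60 < 110
Round 3 — Ionix shuts down.
  Kestrel: +65 → 65 ≥ 50
  Myriad: +55 → 55 ≥ 40
Round 4 — Kestrel, Myriad shut down.
  Borealis: +45 → 95 ≥ 70
  Nomad: +30 → 90 < 110
Round 5 — Borealis shuts down.
  Nomad: +15 → 105 < 110
No further shutdowns.

Axion, Borealis, Ionix, Kestrel, Myriad, Prism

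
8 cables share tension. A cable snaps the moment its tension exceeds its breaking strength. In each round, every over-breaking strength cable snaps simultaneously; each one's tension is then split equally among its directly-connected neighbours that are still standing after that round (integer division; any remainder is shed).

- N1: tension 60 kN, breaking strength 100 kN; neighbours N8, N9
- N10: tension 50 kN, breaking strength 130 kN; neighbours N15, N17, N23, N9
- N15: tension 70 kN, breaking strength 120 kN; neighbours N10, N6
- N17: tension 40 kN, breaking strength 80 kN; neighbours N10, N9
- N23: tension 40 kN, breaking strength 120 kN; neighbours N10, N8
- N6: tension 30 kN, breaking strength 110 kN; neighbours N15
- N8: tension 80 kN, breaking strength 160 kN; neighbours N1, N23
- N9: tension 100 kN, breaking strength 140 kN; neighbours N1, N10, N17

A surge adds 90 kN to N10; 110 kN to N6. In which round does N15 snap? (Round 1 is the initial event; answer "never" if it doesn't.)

2

Round 1 — N10 at 140 > 130; N6 at 140 > 110. N10, N6 snap.
  N10 sheds 140 kN to N15, N17, N23, N9: 35 each.
    N15: 70+35 = 105 ≤ 120
    N17: 40+35 = 75 ≤ 80
    N23: 40+35 = 75 ≤ 120
    N9: 100+35 = 135 ≤ 140
  N6 sheds 140 kN to N15: 140 each.
    N15: 105+140 = 245 > 120
Round 2 — N15 snaps.
  N15 sheds 245 kN: no online neighbours, lost.
No further breaks.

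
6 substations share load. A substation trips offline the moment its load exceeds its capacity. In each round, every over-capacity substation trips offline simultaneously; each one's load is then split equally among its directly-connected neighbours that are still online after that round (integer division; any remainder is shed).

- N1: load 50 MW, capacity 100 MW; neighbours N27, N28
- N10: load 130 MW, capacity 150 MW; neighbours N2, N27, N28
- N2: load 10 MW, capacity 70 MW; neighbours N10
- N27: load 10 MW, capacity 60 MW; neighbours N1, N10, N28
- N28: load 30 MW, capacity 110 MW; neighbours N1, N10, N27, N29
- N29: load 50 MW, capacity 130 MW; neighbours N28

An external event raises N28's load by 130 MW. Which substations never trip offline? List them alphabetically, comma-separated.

Round 1 — N28 at 160 > 110. N28 trips offline.
  N28 sheds 160 MW to N1, N10, N27, N29: 40 each.
    N1: 50+40 = 90 ≤ 100
    N10: 130+40 = 170 > 150
    N27: 10+40 = 50 ≤ 60
    N29: 50+40 = 90 ≤ 130
Round 2 — N10 trips offline.
  N10 sheds 170 MW to N2, N27: 85 each.
    N2: 10+85 = 95 > 70
    N27: 50+85 = 135 > 60
Round 3 — N2, N27 trip offline.
  N2 sheds 95 MW: no online neighbours, lost.
  N27 sheds 135 MW to N1: 135 each.
    N1: 90+135 = 225 > 100
Round 4 — N1 trips offline.
  N1 sheds 225 MW: no online neighbours, lost.
No further trips.

N29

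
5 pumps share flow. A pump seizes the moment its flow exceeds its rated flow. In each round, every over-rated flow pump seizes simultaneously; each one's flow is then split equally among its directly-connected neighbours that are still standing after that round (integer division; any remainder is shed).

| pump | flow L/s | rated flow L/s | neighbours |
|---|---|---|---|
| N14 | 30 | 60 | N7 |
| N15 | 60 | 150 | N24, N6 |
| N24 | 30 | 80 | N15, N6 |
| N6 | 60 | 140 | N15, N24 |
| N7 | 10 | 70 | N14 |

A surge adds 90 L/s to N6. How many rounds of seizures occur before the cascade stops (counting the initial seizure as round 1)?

3

Round 1 — N6 at 150 > 140. N6 seizes.
  N6 sheds 150 L/s to N15, N24: 75 each.
    N15: 60+75 = 135 ≤ 150
    N24: 30+75 = 105 > 80
Round 2 — N24 seizes.
  N24 sheds 105 L/s to N15: 105 each.
    N15: 135+105 = 240 > 150
Round 3 — N15 seizes.
  N15 sheds 240 L/s: no online neighbours, lost.
No further seizures.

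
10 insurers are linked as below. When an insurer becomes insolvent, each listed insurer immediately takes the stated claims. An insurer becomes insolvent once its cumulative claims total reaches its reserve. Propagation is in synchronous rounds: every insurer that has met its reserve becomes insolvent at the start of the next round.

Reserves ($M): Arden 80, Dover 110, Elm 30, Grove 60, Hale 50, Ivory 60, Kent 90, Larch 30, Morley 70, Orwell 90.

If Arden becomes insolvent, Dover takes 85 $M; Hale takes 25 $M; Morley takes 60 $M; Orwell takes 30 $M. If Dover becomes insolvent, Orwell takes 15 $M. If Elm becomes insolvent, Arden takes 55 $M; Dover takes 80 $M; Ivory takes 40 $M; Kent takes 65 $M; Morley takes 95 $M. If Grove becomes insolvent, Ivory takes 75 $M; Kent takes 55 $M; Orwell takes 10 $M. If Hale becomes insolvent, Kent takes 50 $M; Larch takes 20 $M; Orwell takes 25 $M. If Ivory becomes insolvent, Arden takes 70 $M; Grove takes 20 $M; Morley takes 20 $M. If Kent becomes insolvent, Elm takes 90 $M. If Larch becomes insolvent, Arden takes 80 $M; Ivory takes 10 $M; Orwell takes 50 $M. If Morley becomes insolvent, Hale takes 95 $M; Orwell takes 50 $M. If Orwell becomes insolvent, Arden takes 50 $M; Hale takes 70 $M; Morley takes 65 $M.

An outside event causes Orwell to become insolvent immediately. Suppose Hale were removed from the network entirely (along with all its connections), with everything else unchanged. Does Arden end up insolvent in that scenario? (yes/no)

no

With Hale removed:
Round 1 — Orwell becomes insolvent (initial).
  Arden: +50 → 50 < 80
  Morley: +65 → 65 < 70
No further insolvencies.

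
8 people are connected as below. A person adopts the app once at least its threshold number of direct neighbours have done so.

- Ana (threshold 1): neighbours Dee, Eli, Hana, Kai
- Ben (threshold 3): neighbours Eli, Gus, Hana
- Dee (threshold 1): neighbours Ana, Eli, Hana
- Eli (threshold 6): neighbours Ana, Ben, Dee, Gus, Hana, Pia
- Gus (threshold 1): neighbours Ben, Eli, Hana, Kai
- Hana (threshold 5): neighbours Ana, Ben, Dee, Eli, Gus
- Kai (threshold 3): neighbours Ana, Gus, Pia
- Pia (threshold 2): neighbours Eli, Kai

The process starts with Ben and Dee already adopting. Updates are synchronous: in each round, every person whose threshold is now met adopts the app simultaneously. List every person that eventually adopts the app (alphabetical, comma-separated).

Round 1 — Ben, Dee adopt the app (initial).
Round 2 — checking thresholds:
  Ana: 1 of 4 neighbours ≥ 1, adopts the app.
  Eli: 2 of 6 neighbours < 6, not yet.
  Gus: 1 of 4 neighbours ≥ 1, adopts the app.
  Hana: 2 of 5 neighbours < 5, not yet.
Round 3 — no new adoptions; cascade stops.

Ana, Ben, Dee, Gus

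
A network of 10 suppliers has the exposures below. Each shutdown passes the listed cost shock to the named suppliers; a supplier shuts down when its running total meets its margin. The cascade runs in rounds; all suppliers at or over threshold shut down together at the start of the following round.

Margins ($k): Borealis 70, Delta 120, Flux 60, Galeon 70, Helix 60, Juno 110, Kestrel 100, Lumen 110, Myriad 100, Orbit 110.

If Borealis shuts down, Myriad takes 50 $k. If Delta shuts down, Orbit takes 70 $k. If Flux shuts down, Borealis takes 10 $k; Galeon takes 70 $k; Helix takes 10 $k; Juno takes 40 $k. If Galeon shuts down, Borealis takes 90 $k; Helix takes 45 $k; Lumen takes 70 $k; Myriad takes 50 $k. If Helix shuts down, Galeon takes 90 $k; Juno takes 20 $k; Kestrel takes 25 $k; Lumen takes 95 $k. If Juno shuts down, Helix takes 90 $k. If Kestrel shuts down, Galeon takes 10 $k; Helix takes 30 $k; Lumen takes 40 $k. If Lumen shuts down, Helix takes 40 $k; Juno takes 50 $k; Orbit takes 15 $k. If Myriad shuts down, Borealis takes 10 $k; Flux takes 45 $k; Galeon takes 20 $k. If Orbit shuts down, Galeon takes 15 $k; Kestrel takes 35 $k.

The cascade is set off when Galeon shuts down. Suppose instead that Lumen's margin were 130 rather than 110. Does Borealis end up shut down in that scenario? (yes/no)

With Lumen's margin at 130:
Round 1 — Galeon shuts down (initial).
  Borealis: +90 → 90 ≥ 70
  Helix: +45 → 45 < 60
  Lumen: +70 → 70 < 130
  Myriad: +50 → 50 < 100
Round 2 — Borealis shuts down.
  Myriad: +50 → 100 ≥ 100
Round 3 — Myriad shuts down.
  Flux: +45 → 45 < 60
No further shutdowns.

yes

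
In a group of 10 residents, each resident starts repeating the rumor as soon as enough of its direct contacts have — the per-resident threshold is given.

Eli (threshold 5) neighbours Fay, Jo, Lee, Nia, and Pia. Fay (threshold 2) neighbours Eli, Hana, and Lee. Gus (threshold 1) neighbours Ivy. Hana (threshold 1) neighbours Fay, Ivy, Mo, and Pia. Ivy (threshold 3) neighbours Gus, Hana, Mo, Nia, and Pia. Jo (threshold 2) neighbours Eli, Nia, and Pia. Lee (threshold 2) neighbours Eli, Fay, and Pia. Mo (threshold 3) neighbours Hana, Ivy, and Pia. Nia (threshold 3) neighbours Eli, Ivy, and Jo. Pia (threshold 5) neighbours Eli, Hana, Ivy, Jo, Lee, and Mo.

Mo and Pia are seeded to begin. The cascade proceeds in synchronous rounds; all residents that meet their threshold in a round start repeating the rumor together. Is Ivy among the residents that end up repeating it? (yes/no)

yes

Round 1 — Mo, Pia start repeating the rumor (initial).
Round 2 — checking thresholds:
  Eli: 1 of 5 neighbours < 5, not yet.
  Hana: 2 of 4 neighbours ≥ 1, starts repeating the rumor.
  Ivy: 2 of 5 neighbours < 3, not yet.
  Jo: 1 of 3 neighbours < 2, not yet.
  Lee: 1 of 3 neighbours < 2, not yet.
Round 3 — checking thresholds:
  Eli: 1 of 5 neighbours < 5, not yet.
  Fay: 1 of 3 neighbours < 2, not yet.
  Ivy: 3 of 5 neighbours ≥ 3, starts repeating the rumor.
  Jo: 1 of 3 neighbours < 2, not yet.
  Lee: 1 of 3 neighbours < 2, not yet.
Round 4 — checking thresholds:
  Eli: 1 of 5 neighbours < 5, not yet.
  Fay: 1 of 3 neighbours < 2, not yet.
  Gus: 1 of 1 neighbours ≥ 1, starts repeating the rumor.
  Jo: 1 of 3 neighbours < 2, not yet.
  Lee: 1 of 3 neighbours < 2, not yet.
  Nia: 1 of 3 neighbours < 3, not yet.
Round 5 — no new spreads; cascade stops.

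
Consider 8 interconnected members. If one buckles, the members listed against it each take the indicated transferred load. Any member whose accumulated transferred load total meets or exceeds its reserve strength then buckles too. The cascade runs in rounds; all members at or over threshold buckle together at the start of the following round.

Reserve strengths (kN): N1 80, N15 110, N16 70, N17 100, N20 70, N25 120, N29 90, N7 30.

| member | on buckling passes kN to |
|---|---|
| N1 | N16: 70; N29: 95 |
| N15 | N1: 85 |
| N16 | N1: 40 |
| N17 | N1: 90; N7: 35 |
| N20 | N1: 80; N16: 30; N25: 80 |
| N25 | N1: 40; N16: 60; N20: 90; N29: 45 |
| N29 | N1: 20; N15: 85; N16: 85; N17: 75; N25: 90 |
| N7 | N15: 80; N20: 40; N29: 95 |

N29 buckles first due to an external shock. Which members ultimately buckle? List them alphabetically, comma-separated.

Round 1 — N29 buckles (initial).
  N1: +20 → 20 < 80
  N15: +85 → 85 < 110
  N16: +85 → 85 ≥ 70
  N17: +75 → 75 < 100
  N25: +90 → 90 < 120
Round 2 — N16 buckles.
  N1: +40 → 60 < 80
No further bucklings.

N16, N29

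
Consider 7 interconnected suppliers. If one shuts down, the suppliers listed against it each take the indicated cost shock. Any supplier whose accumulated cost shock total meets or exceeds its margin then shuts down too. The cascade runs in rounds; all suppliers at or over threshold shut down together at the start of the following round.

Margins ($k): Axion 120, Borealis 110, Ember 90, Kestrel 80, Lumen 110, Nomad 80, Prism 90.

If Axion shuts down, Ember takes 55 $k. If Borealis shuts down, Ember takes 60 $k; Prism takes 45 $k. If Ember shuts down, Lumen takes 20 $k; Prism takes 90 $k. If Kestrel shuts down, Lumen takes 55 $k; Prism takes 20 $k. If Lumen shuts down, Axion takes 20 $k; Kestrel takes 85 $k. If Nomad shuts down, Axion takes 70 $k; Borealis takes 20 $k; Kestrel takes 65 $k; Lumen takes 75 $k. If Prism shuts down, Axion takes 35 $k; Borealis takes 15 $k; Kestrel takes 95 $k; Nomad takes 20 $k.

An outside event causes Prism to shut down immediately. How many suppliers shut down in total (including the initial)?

Round 1 — Prism shuts down (initial).
  Axion: +35 → 35 < 120
  Borealis: +15 → 15 < 110
  Kestrel: +95 → 95 ≥ 80
  Nomad: +20 → 20 < 80
Round 2 — Kestrel shuts down.
  Lumen: +55 → 55 < 110
No further shutdowns.

2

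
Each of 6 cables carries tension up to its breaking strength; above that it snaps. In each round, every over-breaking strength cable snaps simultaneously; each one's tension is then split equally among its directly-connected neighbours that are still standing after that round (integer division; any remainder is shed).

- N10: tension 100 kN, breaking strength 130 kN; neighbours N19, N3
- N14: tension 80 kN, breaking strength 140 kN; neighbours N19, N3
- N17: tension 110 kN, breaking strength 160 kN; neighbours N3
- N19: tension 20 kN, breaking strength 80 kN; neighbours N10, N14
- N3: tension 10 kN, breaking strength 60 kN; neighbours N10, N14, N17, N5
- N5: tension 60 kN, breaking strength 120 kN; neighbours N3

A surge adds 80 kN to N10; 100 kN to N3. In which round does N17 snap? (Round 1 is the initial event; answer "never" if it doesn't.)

never

Round 1 — N10 at 180 > 130; N3 at 110 > 60. N10, N3 snap.
  N10 sheds 180 kN to N19: 180 each.
    N19: 20+180 = 200 > 80
  N3 sheds 110 kN to N14, N17, N5: 36 each (2 lost).
    N14: 80+36 = 116 ≤ 140
    N17: 110+36 = 146 ≤ 160
    N5: 60+36 = 96 ≤ 120
Round 2 — N19 snaps.
  N19 sheds 200 kN to N14: 200 each.
    N14: 116+200 = 316 > 140
Round 3 — N14 snaps.
  N14 sheds 316 kN: no online neighbours, lost.
No further breaks.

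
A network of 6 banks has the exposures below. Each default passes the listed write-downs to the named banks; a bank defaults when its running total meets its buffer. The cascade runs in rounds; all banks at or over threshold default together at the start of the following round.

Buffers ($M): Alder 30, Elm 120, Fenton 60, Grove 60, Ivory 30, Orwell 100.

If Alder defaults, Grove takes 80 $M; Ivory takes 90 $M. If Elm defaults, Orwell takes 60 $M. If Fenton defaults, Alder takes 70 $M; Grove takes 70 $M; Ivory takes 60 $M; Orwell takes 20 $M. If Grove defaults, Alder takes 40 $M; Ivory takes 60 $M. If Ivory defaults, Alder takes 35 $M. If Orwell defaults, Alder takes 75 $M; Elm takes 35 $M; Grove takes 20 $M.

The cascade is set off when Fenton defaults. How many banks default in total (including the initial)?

Round 1 — Fenton defaults (initial).
  Alder: +70 → 70 ≥ 30
  Grove: +70 → 70 ≥ 60
  Ivory: +60 → 60 ≥ 30
  Orwell: +20 → 20 < 100
Round 2 — Alder, Grove, Ivory default.
No further defaults.

4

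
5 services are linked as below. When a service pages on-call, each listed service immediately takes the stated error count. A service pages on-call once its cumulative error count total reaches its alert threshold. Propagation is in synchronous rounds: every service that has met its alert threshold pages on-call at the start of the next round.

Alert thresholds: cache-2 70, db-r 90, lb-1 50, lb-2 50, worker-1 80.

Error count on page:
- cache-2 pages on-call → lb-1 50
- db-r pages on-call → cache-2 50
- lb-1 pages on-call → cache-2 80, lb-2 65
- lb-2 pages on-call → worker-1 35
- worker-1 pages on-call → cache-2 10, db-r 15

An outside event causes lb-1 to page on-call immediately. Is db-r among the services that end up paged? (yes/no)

Round 1 — lb-1 pages on-call (initial).
  cache-2: +80 → 80 ≥ 70
  lb-2: +65 → 65 ≥ 50
Round 2 — cache-2, lb-2 page on-call.
  worker-1: +35 → 35 < 80
No further pages.

no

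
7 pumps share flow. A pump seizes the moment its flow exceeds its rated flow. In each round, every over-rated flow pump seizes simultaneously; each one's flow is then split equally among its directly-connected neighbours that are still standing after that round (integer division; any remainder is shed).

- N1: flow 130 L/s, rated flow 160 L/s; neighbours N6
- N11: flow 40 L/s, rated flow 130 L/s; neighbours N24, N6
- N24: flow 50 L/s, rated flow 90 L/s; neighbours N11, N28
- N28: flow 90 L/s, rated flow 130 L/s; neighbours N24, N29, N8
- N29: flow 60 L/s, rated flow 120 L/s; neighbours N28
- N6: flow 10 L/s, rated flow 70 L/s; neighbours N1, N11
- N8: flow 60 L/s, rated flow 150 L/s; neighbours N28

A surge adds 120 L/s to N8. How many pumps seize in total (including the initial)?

7

Round 1 — N8 at 180 > 150. N8 seizes.
  N8 sheds 180 L/s to N28: 180 each.
    N28: 90+180 = 270 > 130
Round 2 — N28 seizes.
  N28 sheds 270 L/s to N24, N29: 135 each.
    N24: 50+135 = 185 > 90
    N29: 60+135 = 195 > 120
Round 3 — N24, N29 seize.
  N24 sheds 185 L/s to N11: 185 each.
    N11: 40+185 = 225 > 130
  N29 sheds 195 L/s: no online neighbours, lost.
Round 4 — N11 seizes.
  N11 sheds 225 L/s to N6: 225 each.
    N6: 10+225 = 235 > 70
Round 5 — N6 seizes.
  N6 sheds 235 L/s to N1: 235 each.
    N1: 130+235 = 365 > 160
Round 6 — N1 seizes.
  N1 sheds 365 L/s: no online neighbours, lost.
No further seizures.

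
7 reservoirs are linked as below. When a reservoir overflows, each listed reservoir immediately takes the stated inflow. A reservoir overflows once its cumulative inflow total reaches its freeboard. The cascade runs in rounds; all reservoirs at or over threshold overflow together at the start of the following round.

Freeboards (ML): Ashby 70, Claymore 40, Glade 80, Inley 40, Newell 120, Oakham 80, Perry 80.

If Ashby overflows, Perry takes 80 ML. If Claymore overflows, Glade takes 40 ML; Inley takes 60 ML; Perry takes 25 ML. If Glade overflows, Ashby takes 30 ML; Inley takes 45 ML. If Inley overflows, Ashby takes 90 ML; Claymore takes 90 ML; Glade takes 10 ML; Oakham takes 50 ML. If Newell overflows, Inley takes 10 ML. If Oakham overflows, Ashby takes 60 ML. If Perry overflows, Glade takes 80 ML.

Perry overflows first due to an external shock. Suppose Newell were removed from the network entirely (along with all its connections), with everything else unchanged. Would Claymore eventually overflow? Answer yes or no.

With Newell removed:
Round 1 — Perry overflows (initial).
  Glade: +80 → 80 ≥ 80
Round 2 — Glade overflows.
  Ashby: +30 → 30 < 70
  Inley: +45 → 45 ≥ 40
Round 3 — Inley overflows.
  Ashby: +90 → 120 ≥ 70
  Claymore: +90 → 90 ≥ 40
  Oakham: +50 → 50 < 80
Round 4 — Ashby, Claymore overflow.
No further overflows.

yes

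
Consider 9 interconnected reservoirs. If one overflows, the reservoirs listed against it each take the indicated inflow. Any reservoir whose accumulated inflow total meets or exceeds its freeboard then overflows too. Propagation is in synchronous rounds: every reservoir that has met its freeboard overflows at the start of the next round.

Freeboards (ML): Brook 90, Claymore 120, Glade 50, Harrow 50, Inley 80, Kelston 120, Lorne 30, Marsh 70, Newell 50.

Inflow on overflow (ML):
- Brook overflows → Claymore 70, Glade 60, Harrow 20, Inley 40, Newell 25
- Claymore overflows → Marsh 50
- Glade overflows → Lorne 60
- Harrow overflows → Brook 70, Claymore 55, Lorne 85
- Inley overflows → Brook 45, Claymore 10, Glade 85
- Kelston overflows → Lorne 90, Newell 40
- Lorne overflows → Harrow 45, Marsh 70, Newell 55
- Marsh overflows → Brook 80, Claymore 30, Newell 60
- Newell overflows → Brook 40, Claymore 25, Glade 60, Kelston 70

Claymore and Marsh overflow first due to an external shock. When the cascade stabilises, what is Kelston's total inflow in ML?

70

Round 1 — Claymore, Marsh overflow (initial).
  Brook: +80 → 80 < 90
  Newell: +60 → 60 ≥ 50
Round 2 — Newell overflows.
  Brook: +40 → 120 ≥ 90
  Glade: +60 → 60 ≥ 50
  Kelston: +70 → 70 < 120
Round 3 — Brook, Glade overflow.
  Harrow: +20 → 20 < 50
  Inley: +40 → 40 < 80
  Lorne: +60 → 60 ≥ 30
Round 4 — Lorne overflows.
  Harrow: +45 → 65 ≥ 50
Round 5 — Harrow overflows.
No further overflows.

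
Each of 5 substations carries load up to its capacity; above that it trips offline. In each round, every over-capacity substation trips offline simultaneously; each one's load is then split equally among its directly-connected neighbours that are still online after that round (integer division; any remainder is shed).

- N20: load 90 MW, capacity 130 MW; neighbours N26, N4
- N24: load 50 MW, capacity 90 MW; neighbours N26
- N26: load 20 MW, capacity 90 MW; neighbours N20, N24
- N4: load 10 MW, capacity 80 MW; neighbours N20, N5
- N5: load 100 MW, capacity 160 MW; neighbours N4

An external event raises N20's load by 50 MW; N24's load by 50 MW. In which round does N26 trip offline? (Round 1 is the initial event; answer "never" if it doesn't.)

2

Round 1 — N20 at 140 > 130; N24 at 100 > 90. N20, N24 trip offline.
  N20 sheds 140 MW to N26, N4: 70 each.
    N26: 20+70 = 90 ≤ 90
    N4: 10+70 = 80 ≤ 80
  N24 sheds 100 MW to N26: 100 each.
    N26: 90+100 = 190 > 90
Round 2 — N26 trips offline.
  N26 sheds 190 MW: no online neighbours, lost.
No further trips.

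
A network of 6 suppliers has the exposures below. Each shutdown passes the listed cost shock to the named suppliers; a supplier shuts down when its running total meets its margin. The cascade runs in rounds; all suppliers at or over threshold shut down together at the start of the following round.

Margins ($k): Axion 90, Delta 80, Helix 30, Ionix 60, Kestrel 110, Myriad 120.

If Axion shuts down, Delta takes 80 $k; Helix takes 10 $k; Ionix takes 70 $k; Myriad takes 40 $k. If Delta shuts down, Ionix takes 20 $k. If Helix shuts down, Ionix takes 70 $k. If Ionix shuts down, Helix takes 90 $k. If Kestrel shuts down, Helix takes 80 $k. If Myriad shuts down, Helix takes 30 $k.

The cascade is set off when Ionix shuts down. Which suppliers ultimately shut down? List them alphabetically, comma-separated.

Helix, Ionix

Round 1 — Ionix shuts down (initial).
  Helix: +90 → 90 ≥ 30
Round 2 — Helix shuts down.
No further shutdowns.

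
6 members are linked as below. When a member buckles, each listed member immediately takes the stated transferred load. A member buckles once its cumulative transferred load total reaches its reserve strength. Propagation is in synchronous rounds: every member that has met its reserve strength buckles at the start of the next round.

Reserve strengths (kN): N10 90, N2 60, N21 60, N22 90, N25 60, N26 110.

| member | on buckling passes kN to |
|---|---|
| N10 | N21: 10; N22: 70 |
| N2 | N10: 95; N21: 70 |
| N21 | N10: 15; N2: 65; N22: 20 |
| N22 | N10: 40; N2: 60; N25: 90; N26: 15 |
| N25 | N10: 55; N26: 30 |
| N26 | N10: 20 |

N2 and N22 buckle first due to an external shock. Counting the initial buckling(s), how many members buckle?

5

Round 1 — N2, N22 buckle (initial).
  N10: +95+40 → 135 ≥ 90
  N21: +70 → 70 ≥ 60
  N25: +90 → 90 ≥ 60
  N26: +15 → 15 < 110
Round 2 — N10, N21, N25 buckle.
  N26: +30 → 45 < 110
No further bucklings.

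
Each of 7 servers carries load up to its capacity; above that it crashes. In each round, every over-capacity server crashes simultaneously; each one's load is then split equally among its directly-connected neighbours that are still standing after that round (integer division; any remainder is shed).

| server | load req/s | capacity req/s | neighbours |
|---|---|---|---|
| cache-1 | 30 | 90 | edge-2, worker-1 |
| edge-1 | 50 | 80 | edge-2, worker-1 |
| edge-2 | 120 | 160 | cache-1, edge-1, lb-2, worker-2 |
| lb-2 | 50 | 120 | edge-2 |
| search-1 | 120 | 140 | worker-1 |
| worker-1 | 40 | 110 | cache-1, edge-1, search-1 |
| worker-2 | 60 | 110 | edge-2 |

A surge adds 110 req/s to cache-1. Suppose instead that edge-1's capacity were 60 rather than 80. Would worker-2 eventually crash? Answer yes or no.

yes

With edge-1's capacity at 60:
Round 1 — cache-1 at 140 > 90. cache-1 crashes.
  cache-1 sheds 140 req/s to edge-2, worker-1: 70 each.
    edge-2: 120+70 = 190 > 160
    worker-1: 40+70 = 110 ≤ 110
Round 2 — edge-2 crashes.
  edge-2 sheds 190 req/s to edge-1, lb-2, worker-2: 63 each (1 lost).
    edge-1: 50+63 = 113 > 60
    lb-2: 50+63 = 113 ≤ 120
    worker-2: 60+63 = 123 > 110
Round 3 — edge-1, worker-2 crash.
  edge-1 sheds 113 req/s to worker-1: 113 each.
    worker-1: 110+113 = 223 > 110
  worker-2 sheds 123 req/s: no online neighbours, lost.
Round 4 — worker-1 crashes.
  worker-1 sheds 223 req/s to search-1: 223 each.
    search-1: 120+223 = 343 > 140
Round 5 — search-1 crashes.
  search-1 sheds 343 req/s: no online neighbours, lost.
No further crashes.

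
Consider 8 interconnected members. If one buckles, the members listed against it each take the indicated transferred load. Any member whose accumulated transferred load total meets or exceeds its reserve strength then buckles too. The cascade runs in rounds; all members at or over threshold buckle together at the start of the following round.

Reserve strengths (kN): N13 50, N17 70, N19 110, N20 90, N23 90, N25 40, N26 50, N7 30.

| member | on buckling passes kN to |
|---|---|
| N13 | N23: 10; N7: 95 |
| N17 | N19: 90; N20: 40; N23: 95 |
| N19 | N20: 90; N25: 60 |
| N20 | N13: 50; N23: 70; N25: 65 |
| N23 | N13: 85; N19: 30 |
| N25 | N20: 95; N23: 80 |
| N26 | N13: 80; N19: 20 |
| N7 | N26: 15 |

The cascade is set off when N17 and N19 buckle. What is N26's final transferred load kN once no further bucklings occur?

Round 1 — N17, N19 buckle (initial).
  N20: +40+90 → 130 ≥ 90
  N23: +95 → 95 ≥ 90
  N25: +60 → 60 ≥ 40
Round 2 — N20, N23, N25 buckle.
  N13: +50+85 → 135 ≥ 50
Round 3 — N13 buckles.
  N7: +95 → 95 ≥ 30
Round 4 — N7 buckles.
  N26: +15 → 15 < 50
No further bucklings.

15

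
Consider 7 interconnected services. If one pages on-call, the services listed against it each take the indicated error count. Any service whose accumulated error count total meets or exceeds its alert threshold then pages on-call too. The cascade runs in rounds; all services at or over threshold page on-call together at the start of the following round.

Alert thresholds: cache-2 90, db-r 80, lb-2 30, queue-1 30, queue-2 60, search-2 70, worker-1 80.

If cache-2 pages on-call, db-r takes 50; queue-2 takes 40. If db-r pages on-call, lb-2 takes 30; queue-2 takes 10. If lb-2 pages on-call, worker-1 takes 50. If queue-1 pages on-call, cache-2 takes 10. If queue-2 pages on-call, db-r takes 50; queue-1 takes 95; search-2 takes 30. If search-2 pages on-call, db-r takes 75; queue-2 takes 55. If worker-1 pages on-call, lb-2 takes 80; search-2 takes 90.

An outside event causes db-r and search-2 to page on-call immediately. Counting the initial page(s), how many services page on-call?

Round 1 — db-r, search-2 page on-call (initial).
  lb-2: +30 → 30 ≥ 30
  queue-2: +10+55 → 65 ≥ 60
Round 2 — lb-2, queue-2 page on-call.
  queue-1: +95 → 95 ≥ 30
  worker-1: +50 → 50 < 80
Round 3 — queue-1 pages on-call.
  cache-2: +10 → 10 < 90
No further pages.

5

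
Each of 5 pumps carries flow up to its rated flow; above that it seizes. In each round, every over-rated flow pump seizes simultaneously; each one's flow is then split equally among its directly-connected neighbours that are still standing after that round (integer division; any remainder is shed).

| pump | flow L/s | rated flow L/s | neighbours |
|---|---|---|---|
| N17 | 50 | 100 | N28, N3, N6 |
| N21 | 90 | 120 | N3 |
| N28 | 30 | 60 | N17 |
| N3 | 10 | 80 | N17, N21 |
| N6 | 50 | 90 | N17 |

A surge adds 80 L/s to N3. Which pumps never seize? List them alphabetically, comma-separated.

N17, N28, N6

Round 1 — N3 at 90 > 80. N3 seizes.
  N3 sheds 90 L/s to N17, N21: 45 each.
    N17: 50+45 = 95 ≤ 100
    N21: 90+45 = 135 > 120
Round 2 — N21 seizes.
  N21 sheds 135 L/s: no online neighbours, lost.
No further seizures.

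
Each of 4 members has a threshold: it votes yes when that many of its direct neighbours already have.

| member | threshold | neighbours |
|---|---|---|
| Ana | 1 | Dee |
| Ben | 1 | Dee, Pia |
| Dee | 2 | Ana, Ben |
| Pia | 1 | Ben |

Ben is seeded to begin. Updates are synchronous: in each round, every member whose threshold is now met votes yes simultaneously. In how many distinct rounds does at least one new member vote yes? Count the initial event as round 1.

Round 1 — Ben votes yes (initial).
Round 2 — checking thresholds:
  Dee: 1 of 2 neighbours < 2, not yet.
  Pia: 1 of 1 neighbours ≥ 1, votes yes.
Round 3 — no new yes votes; cascade stops.

2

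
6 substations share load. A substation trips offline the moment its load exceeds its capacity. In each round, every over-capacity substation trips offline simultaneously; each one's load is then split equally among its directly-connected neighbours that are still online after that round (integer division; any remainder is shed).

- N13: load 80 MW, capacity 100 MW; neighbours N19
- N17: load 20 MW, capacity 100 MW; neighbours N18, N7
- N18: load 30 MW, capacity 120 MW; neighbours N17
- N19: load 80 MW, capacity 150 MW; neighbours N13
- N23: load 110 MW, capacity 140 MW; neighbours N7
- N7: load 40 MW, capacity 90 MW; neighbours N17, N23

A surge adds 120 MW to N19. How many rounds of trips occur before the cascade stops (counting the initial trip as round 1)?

2

Round 1 — N19 at 200 > 150. N19 trips offline.
  N19 sheds 200 MW to N13: 200 each.
    N13: 80+200 = 280 > 100
Round 2 — N13 trips offline.
  N13 sheds 280 MW: no online neighbours, lost.
No further trips.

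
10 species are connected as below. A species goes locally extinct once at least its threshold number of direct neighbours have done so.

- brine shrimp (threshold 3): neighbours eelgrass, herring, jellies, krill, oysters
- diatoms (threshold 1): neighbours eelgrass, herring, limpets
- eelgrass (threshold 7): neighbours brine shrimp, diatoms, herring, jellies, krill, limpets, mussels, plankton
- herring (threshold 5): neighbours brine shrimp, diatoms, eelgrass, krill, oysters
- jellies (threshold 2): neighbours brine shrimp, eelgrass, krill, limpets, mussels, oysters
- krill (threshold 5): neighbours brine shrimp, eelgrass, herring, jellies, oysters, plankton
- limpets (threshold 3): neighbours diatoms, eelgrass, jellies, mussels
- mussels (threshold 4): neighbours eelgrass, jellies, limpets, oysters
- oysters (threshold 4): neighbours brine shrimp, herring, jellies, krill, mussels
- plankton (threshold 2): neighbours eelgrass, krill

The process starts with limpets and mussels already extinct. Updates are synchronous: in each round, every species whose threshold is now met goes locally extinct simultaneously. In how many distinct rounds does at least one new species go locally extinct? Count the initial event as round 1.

2

Round 1 — limpets, mussels go locally extinct (initial).
Round 2 — checking thresholds:
  diatoms: 1 of 3 neighbours ≥ 1, goes locally extinct.
  eelgrass: 2 of 8 neighbours < 7, not yet.
  jellies: 2 of 6 neighbours ≥ 2, goes locally extinct.
  oysters: 1 of 5 neighbours < 4, not yet.
Round 3 — no new extinctions; cascade stops.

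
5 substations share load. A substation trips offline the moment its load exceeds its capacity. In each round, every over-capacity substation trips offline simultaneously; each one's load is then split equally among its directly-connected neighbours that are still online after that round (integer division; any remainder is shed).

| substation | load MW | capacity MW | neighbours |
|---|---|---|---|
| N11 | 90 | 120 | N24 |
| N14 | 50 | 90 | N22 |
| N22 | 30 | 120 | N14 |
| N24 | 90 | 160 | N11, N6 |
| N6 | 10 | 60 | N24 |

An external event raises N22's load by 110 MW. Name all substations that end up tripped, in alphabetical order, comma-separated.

N14, N22

Round 1 — N22 at 140 > 120. N22 trips offline.
  N22 sheds 140 MW to N14: 140 each.
    N14: 50+140 = 190 > 90
Round 2 — N14 trips offline.
  N14 sheds 190 MW: no online neighbours, lost.
No further trips.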